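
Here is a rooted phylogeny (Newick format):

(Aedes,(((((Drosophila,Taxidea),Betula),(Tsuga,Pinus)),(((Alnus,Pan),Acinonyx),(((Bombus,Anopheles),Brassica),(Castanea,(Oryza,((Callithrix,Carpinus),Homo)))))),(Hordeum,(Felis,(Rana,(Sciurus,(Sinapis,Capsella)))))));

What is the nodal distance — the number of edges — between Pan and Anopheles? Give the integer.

The MRCA of Pan and Anopheles is the node subtending (((Alnus,Pan),Acinonyx),(((Bombus,Anopheles),Brassica),(Castanea,(Oryza,((Callithrix,Carpinus),Homo))))).
From Pan up to that node: 3 branches. From Anopheles up to the same node: 4 branches. Total: 3 + 4 = 7.

7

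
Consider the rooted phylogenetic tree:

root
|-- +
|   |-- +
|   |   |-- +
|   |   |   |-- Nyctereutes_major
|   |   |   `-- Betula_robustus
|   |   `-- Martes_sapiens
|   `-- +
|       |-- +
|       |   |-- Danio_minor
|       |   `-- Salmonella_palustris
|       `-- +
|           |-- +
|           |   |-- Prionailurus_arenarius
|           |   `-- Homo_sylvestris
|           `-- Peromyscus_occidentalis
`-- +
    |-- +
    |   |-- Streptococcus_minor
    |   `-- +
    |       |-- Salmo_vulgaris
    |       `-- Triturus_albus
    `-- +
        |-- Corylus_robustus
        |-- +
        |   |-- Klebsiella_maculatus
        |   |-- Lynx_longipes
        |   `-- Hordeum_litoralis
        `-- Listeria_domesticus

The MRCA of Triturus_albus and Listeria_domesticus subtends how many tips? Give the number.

8

The MRCA of Triturus_albus and Listeria_domesticus is the node subtending ((Streptococcus_minor,(Salmo_vulgaris,Triturus_albus)),(Corylus_robustus,(Klebsiella_maculatus,Lynx_longipes,Hordeum_litoralis),Listeria_domesticus)).
That clade contains 8 terminal taxa: Corylus_robustus, Hordeum_litoralis, Klebsiella_maculatus, Listeria_domesticus, Lynx_longipes, Salmo_vulgaris, Streptococcus_minor, Triturus_albus.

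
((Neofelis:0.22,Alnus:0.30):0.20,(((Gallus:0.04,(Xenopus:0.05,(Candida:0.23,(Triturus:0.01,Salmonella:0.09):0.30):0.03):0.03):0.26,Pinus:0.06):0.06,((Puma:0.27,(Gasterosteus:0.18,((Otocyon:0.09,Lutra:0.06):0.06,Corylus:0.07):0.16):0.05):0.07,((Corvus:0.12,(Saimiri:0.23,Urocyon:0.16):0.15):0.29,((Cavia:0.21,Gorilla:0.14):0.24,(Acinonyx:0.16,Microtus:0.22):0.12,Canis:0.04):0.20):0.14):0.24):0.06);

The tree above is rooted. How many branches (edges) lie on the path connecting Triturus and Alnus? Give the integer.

The MRCA of Triturus and Alnus is the root of the tree.
From Triturus up to that node: 7 branches. From Alnus up to the same node: 2 branches. Total: 7 + 2 = 9.

9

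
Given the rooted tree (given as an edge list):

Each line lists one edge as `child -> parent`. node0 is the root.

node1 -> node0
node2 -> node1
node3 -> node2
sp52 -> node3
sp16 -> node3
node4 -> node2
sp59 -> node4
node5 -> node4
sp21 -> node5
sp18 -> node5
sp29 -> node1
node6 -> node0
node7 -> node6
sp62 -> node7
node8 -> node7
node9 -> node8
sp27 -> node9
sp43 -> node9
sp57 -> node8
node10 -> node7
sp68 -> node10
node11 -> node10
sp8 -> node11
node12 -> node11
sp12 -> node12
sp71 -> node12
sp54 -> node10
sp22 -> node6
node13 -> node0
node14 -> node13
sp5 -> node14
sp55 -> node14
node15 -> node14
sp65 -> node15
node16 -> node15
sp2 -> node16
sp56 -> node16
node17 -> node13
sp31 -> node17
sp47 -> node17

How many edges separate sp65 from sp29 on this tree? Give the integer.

6

The MRCA of sp65 and sp29 is the root of the tree.
From sp65 up to that node: 4 branches. From sp29 up to the same node: 2 branches. Total: 4 + 2 = 6.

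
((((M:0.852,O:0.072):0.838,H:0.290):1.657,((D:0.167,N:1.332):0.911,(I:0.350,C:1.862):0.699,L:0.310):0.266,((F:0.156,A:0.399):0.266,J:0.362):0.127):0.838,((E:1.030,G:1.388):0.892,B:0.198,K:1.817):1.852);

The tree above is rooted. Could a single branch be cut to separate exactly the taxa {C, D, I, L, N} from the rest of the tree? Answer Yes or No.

The most recent common ancestor of these taxa subtends ((D,N),(I,C),L).
That clade has exactly 5 tips — every listed taxon and nothing else — so the group is monophyletic.

Yes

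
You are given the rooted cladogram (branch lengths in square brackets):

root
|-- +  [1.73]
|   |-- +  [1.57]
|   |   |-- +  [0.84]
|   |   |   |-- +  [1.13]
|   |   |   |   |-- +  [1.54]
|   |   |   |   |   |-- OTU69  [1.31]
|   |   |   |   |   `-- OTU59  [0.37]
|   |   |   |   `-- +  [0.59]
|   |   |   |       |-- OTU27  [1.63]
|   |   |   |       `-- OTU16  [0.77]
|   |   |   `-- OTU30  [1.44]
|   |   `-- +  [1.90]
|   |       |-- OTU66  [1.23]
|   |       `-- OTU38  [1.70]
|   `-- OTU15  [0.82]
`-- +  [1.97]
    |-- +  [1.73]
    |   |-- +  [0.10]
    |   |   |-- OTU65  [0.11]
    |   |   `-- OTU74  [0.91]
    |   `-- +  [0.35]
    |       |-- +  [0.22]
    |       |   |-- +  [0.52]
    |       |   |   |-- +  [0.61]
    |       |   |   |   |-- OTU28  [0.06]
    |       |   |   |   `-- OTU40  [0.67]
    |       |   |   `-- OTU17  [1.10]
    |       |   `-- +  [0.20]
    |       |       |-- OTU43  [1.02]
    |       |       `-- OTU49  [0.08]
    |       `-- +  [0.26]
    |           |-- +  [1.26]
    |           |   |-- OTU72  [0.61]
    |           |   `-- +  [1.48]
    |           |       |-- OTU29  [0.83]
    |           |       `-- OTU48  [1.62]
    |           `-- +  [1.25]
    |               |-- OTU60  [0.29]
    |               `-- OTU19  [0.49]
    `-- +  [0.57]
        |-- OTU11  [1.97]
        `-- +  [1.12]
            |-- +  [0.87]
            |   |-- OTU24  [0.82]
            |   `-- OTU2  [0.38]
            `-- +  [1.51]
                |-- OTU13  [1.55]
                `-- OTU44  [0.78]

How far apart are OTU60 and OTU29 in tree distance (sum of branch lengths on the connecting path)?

5.11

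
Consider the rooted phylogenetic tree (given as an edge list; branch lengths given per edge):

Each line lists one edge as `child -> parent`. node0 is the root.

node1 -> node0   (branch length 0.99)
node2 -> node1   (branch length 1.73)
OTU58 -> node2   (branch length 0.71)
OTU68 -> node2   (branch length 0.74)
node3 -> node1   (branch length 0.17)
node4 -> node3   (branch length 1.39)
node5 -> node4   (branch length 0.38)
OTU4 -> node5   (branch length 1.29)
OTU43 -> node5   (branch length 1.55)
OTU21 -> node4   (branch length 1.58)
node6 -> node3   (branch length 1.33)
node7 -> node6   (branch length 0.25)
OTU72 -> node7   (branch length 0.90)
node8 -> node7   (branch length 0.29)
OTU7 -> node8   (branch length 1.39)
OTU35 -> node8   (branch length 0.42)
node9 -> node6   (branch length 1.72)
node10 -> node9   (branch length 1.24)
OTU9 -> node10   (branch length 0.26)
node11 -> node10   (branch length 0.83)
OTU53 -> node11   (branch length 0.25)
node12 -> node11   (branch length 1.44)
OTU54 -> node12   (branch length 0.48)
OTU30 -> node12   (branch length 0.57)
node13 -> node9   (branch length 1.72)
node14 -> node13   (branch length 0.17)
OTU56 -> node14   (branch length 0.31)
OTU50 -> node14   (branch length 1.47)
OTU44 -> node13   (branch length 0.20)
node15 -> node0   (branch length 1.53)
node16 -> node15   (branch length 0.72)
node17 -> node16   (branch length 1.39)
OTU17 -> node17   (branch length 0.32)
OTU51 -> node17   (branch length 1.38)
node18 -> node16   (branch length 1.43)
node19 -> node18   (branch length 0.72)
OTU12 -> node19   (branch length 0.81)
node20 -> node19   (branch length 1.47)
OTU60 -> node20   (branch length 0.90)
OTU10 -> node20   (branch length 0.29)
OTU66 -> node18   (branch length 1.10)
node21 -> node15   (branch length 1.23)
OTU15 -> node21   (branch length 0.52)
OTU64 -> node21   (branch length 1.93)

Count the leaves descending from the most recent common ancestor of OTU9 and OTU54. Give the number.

The MRCA of OTU9 and OTU54 is the node subtending (OTU9,(OTU53,(OTU54,OTU30))).
That clade contains 4 terminal taxa: OTU30, OTU53, OTU54, OTU9.

4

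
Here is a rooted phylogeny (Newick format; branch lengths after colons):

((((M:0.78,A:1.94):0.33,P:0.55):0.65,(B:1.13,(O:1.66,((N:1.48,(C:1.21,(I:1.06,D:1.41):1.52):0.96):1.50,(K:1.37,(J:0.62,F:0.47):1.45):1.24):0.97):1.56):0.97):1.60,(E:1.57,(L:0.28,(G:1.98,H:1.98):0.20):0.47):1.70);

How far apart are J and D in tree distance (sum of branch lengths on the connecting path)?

8.70

The path runs J → … → MRCA → … → D; the MRCA is the node subtending ((N,(C,(I,D))),(K,(J,F))).
Branch lengths along that path: 0.62 + 1.45 + 1.24 + 1.50 + 0.96 + 1.52 + 1.41 = 8.70.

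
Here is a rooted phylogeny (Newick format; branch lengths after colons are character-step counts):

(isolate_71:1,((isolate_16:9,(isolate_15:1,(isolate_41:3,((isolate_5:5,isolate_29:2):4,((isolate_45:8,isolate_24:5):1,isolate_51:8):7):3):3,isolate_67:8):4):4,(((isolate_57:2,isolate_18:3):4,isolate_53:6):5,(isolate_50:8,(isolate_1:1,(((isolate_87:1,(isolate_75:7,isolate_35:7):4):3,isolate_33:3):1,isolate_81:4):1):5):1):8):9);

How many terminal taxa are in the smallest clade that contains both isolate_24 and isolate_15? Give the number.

The MRCA of isolate_24 and isolate_15 is the node subtending (isolate_15,(isolate_41,((isolate_5,isolate_29),((isolate_45,isolate_24),isolate_51))),isolate_67).
That clade contains 8 terminal taxa: isolate_15, isolate_24, isolate_29, isolate_41, isolate_45, isolate_5, isolate_51, isolate_67.

8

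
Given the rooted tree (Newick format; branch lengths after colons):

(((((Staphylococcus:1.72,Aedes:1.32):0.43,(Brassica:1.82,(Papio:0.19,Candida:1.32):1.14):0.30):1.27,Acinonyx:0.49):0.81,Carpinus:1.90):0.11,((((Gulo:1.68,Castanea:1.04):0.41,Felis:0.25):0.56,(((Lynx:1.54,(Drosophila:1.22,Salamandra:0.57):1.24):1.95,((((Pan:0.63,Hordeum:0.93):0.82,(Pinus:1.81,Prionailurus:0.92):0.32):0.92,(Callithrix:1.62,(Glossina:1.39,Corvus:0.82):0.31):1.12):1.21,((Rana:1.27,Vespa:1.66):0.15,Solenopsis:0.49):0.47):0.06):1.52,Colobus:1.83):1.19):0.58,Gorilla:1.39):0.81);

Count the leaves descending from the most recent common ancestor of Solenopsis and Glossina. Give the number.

10

The MRCA of Solenopsis and Glossina is the node subtending ((((Pan,Hordeum),(Pinus,Prionailurus)),(Callithrix,(Glossina,Corvus))),((Rana,Vespa),Solenopsis)).
That clade contains 10 terminal taxa: Callithrix, Corvus, Glossina, Hordeum, Pan, Pinus, Prionailurus, Rana, Solenopsis, Vespa.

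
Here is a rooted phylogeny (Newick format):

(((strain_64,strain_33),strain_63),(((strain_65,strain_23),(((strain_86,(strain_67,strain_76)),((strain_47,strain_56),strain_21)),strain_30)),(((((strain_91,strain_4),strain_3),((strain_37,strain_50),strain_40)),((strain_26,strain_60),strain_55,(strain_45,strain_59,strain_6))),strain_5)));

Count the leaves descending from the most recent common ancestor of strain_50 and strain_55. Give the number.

12

The MRCA of strain_50 and strain_55 is the node subtending ((((strain_91,strain_4),strain_3),((strain_37,strain_50),strain_40)),((strain_26,strain_60),strain_55,(strain_45,strain_59,strain_6))).
That clade contains 12 terminal taxa: strain_26, strain_3, strain_37, strain_4, strain_40, strain_45, strain_50, strain_55, strain_59, strain_6, strain_60, strain_91.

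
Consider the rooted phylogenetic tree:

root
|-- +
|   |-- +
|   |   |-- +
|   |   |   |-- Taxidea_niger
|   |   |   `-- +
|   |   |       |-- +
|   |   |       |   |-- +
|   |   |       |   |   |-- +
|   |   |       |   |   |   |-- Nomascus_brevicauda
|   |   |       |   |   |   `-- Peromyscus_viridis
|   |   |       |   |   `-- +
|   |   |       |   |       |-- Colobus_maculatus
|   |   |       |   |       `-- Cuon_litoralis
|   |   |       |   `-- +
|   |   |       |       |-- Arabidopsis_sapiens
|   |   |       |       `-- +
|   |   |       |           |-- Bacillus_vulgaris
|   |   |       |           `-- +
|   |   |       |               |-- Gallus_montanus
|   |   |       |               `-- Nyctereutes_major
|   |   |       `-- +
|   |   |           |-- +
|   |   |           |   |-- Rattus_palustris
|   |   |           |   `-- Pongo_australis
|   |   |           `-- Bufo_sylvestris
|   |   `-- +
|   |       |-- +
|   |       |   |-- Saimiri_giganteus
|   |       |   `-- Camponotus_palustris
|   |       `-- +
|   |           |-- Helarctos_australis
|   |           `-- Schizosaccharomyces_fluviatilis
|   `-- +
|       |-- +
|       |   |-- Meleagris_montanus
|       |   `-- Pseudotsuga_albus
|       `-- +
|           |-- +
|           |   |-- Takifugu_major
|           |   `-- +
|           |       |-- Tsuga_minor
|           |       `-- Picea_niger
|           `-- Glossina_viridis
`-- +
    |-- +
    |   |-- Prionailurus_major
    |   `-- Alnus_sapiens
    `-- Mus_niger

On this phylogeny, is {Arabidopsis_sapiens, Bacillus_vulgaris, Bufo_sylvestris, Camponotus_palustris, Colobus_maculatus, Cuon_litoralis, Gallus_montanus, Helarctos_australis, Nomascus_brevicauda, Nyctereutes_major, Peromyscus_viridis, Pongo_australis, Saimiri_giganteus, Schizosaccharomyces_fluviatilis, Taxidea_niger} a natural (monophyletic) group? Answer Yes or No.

The MRCA of the listed taxa subtends ((Taxidea_niger,((((Nomascus_brevicauda,Peromyscus_viridis),(Colobus_maculatus,Cuon_litoralis)),(Arabidopsis_sapiens,(Bacillus_vulgaris,(Gallus_montanus,Nyctereutes_major)))),((Rattus_palustris,Pongo_australis),Bufo_sylvestris))),((Saimiri_giganteus,Camponotus_palustris),(Helarctos_australis,Schizosaccharomyces_fluviatilis))).
That clade also contains Rattus_palustris, which is not in the proposed group, so the group is not monophyletic.

No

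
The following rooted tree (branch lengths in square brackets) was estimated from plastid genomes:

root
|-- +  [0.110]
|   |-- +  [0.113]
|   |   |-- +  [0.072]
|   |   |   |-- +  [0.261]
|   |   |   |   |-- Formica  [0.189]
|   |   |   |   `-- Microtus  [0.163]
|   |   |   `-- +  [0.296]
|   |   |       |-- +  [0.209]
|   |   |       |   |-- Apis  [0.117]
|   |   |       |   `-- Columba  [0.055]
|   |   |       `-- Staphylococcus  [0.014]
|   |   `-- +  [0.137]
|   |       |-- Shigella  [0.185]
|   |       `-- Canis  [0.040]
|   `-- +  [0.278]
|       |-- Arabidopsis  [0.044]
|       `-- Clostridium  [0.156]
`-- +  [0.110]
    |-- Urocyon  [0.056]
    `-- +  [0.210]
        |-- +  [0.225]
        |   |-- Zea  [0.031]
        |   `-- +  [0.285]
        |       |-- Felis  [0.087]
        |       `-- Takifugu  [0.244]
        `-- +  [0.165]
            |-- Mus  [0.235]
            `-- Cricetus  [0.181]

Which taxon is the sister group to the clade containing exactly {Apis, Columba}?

Staphylococcus

The clade containing exactly {Apis, Columba} attaches to the tree at the node subtending ((Apis,Columba),Staphylococcus).
The other lineage descending from that same node — the sister group — is the single tip Staphylococcus.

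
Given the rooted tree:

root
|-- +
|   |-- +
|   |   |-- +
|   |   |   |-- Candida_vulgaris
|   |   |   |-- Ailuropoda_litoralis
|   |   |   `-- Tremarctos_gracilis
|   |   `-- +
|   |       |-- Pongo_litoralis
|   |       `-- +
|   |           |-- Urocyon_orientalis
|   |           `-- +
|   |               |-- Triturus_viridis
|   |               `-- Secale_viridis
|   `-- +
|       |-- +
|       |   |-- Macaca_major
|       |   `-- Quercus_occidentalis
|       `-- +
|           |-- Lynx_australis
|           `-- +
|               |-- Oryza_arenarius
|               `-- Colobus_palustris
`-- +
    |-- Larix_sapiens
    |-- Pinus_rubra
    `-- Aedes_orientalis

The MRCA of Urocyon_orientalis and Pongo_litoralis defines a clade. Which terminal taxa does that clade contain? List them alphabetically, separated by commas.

Pongo_litoralis, Secale_viridis, Triturus_viridis, Urocyon_orientalis

Tracing Urocyon_orientalis: it sits inside (Urocyon_orientalis,(Triturus_viridis,Secale_viridis)).
Tracing Pongo_litoralis: it sits inside (Pongo_litoralis,(Urocyon_orientalis,(Triturus_viridis,Secale_viridis))).
The smallest clade enclosing both is (Pongo_litoralis,(Urocyon_orientalis,(Triturus_viridis,Secale_viridis))); the answer is its 4 terminal taxa in alphabetical order.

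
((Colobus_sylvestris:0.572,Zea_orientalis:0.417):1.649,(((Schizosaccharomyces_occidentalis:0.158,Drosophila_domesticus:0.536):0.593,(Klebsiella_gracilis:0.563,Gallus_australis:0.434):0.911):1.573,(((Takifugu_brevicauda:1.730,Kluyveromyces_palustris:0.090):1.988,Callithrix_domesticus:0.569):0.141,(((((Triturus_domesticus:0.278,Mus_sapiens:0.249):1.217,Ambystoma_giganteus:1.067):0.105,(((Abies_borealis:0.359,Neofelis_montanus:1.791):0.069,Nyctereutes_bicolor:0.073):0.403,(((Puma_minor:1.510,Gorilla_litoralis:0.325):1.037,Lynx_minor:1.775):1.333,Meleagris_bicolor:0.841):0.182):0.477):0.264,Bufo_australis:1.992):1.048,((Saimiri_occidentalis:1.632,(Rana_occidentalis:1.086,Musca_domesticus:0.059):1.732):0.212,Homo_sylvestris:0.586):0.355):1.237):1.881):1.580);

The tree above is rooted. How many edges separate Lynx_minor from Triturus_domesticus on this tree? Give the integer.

The MRCA of Lynx_minor and Triturus_domesticus is the node subtending (((Triturus_domesticus,Mus_sapiens),Ambystoma_giganteus),(((Abies_borealis,Neofelis_montanus),Nyctereutes_bicolor),(((Puma_minor,Gorilla_litoralis),Lynx_minor),Meleagris_bicolor))).
From Lynx_minor up to that node: 4 branches. From Triturus_domesticus up to the same node: 3 branches. Total: 4 + 3 = 7.

7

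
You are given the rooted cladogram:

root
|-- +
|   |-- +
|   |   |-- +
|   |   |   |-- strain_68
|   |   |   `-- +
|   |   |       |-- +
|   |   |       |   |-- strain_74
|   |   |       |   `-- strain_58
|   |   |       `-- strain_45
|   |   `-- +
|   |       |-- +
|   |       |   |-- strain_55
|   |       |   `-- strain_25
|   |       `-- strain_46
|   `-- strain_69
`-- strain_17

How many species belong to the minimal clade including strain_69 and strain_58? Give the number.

8

The MRCA of strain_69 and strain_58 is the node subtending (((strain_68,((strain_74,strain_58),strain_45)),((strain_55,strain_25),strain_46)),strain_69).
That clade contains 8 terminal taxa: strain_25, strain_45, strain_46, strain_55, strain_58, strain_68, strain_69, strain_74.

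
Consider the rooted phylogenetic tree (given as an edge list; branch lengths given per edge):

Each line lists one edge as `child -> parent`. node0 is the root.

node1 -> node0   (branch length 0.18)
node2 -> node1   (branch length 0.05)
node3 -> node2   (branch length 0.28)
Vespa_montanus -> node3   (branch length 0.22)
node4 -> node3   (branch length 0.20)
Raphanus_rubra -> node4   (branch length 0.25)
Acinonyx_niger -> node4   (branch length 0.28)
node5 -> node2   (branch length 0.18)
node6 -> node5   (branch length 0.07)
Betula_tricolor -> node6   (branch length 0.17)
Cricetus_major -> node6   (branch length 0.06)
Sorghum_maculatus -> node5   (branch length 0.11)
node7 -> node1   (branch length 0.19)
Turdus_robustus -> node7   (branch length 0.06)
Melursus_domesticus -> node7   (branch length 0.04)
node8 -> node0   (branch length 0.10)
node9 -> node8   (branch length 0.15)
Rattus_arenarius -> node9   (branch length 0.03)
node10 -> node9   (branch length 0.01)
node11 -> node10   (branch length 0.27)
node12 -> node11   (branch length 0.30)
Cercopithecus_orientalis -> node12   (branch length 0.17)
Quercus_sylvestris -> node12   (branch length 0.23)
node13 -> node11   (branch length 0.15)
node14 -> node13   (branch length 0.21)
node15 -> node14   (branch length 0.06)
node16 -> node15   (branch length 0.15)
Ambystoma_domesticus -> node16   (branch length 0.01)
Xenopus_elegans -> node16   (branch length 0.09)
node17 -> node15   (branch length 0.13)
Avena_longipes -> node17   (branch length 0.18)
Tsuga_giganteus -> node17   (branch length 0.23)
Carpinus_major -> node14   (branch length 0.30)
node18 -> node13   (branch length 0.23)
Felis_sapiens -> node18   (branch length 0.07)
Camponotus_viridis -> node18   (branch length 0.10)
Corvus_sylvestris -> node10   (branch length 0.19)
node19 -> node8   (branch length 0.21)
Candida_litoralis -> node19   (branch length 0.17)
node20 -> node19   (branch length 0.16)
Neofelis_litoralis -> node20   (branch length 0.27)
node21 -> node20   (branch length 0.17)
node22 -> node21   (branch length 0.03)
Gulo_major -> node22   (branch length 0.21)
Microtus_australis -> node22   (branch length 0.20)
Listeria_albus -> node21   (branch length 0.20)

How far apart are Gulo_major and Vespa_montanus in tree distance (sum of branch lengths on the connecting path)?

The path runs Gulo_major → … → MRCA → … → Vespa_montanus; the MRCA is the root of the tree.
Branch lengths along that path: 0.21 + 0.03 + 0.17 + 0.16 + 0.21 + 0.10 + 0.18 + 0.05 + 0.28 + 0.22 = 1.61.

1.61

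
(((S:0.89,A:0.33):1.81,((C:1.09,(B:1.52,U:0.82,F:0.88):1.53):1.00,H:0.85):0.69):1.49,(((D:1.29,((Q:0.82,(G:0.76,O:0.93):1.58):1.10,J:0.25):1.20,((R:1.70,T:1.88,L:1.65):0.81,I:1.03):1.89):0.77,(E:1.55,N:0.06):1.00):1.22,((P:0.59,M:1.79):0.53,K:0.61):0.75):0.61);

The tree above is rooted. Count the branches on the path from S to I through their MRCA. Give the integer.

The MRCA of S and I is the root of the tree.
From S up to that node: 3 branches. From I up to the same node: 5 branches. Total: 3 + 5 = 8.

8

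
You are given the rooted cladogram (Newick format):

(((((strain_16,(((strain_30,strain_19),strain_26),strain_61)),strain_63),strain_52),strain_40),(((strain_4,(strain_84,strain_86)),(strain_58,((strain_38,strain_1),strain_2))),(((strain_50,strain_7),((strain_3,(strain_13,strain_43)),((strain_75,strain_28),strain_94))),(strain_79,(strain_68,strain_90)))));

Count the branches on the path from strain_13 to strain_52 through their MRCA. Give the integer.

The MRCA of strain_13 and strain_52 is the root of the tree.
From strain_13 up to that node: 7 branches. From strain_52 up to the same node: 3 branches. Total: 7 + 3 = 10.

10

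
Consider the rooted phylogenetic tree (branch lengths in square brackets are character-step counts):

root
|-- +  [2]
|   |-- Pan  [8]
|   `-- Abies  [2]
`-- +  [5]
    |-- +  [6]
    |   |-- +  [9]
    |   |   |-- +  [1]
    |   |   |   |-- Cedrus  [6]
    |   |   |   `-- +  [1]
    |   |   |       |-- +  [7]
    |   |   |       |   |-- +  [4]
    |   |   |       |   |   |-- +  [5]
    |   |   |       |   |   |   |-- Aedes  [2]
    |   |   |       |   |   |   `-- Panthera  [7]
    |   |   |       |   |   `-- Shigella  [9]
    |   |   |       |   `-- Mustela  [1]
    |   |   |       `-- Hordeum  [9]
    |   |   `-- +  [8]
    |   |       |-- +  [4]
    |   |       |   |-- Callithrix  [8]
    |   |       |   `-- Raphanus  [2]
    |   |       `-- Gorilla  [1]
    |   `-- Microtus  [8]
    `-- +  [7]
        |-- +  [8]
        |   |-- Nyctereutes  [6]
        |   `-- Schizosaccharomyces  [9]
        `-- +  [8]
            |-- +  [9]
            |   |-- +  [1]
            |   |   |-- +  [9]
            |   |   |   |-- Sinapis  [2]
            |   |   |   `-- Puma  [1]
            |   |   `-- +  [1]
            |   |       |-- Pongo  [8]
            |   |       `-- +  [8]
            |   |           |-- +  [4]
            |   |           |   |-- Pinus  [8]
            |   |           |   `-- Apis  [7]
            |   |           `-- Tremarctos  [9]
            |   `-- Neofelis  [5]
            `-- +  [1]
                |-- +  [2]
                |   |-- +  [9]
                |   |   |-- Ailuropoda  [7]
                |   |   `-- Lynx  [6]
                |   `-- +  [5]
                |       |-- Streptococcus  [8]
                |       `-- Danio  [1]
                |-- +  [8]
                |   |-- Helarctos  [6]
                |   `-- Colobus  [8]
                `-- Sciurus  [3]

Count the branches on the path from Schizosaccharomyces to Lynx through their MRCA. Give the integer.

7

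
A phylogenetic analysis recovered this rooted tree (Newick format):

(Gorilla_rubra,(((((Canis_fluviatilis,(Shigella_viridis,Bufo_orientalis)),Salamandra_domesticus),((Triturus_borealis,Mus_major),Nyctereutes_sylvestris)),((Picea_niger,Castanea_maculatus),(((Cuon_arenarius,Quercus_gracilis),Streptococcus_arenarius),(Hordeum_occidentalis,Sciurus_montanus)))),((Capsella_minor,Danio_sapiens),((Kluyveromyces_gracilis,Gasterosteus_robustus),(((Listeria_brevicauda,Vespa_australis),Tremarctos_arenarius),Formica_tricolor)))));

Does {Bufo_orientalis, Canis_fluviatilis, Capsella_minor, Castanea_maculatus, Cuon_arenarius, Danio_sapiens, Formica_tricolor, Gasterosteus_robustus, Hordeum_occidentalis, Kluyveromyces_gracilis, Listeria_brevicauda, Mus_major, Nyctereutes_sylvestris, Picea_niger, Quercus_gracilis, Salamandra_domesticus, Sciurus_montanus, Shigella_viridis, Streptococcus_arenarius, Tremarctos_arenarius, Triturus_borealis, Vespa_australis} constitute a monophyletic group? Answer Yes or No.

Yes

The most recent common ancestor of these taxa subtends (((((Canis_fluviatilis,(Shigella_viridis,Bufo_orientalis)),Salamandra_domesticus),((Triturus_borealis,Mus_major),Nyctereutes_sylvestris)),((Picea_niger,Castanea_maculatus),(((Cuon_arenarius,Quercus_gracilis),Streptococcus_arenarius),(Hordeum_occidentalis,Sciurus_montanus)))),((Capsella_minor,Danio_sapiens),((Kluyveromyces_gracilis,Gasterosteus_robustus),(((Listeria_brevicauda,Vespa_australis),Tremarctos_arenarius),Formica_tricolor)))).
That clade has exactly 22 tips — every listed taxon and nothing else — so the group is monophyletic.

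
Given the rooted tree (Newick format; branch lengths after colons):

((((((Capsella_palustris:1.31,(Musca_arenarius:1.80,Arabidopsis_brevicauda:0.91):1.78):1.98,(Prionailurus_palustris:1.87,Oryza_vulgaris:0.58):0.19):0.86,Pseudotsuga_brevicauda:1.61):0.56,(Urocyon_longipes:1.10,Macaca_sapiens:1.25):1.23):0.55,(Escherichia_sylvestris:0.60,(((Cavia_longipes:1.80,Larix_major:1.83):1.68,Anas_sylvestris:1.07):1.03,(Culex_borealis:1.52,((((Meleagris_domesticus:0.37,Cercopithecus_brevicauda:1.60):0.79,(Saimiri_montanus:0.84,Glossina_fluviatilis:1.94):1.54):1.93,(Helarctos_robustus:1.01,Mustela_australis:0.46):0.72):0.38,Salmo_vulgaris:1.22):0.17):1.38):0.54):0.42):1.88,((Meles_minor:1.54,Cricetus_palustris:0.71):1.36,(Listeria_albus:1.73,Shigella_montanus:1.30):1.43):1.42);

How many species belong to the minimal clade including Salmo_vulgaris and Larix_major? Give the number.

The MRCA of Salmo_vulgaris and Larix_major is the node subtending (((Cavia_longipes,Larix_major),Anas_sylvestris),(Culex_borealis,((((Meleagris_domesticus,Cercopithecus_brevicauda),(Saimiri_montanus,Glossina_fluviatilis)),(Helarctos_robustus,Mustela_australis)),Salmo_vulgaris))).
That clade contains 11 terminal taxa: Anas_sylvestris, Cavia_longipes, Cercopithecus_brevicauda, Culex_borealis, Glossina_fluviatilis, Helarctos_robustus, Larix_major, Meleagris_domesticus, Mustela_australis, Saimiri_montanus, Salmo_vulgaris.

11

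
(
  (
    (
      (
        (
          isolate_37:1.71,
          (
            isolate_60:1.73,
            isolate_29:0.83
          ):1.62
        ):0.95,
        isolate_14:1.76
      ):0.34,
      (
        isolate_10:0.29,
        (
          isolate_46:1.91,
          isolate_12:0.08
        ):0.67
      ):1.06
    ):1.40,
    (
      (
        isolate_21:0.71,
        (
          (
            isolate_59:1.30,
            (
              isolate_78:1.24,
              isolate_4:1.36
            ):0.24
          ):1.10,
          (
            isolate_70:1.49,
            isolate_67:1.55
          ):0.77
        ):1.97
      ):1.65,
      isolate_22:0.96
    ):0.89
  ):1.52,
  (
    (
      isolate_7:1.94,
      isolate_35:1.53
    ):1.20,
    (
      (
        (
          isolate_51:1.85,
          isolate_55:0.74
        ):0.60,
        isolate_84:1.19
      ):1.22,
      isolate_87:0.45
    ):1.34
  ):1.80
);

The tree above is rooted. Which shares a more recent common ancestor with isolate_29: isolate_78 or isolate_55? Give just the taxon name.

The MRCA of isolate_29 and isolate_78 subtends ((((isolate_37,(isolate_60,isolate_29)),isolate_14),(isolate_10,(isolate_46,isolate_12))),((isolate_21,((isolate_59,(isolate_78,isolate_4)),(isolate_70,isolate_67))),isolate_22)) (14 taxa).
The MRCA of isolate_29 and isolate_55 is the root, subtending the entire tree (20 taxa).
The first is nested inside the second, so isolate_29 shares a more recent common ancestor with isolate_78.

isolate_78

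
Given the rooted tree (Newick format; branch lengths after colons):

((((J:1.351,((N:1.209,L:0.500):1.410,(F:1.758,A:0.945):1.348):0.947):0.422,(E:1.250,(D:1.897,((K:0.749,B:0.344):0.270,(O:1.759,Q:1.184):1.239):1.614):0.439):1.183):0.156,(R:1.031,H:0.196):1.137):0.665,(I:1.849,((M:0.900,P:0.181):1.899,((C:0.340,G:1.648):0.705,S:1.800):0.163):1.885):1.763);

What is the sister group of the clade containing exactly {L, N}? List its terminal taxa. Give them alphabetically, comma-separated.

The clade containing exactly {L, N} attaches to the tree at the node subtending ((N,L),(F,A)).
The other lineage descending from that same node — the sister group — is (F,A); its 2 tips in alphabetical order are the answer.

A, F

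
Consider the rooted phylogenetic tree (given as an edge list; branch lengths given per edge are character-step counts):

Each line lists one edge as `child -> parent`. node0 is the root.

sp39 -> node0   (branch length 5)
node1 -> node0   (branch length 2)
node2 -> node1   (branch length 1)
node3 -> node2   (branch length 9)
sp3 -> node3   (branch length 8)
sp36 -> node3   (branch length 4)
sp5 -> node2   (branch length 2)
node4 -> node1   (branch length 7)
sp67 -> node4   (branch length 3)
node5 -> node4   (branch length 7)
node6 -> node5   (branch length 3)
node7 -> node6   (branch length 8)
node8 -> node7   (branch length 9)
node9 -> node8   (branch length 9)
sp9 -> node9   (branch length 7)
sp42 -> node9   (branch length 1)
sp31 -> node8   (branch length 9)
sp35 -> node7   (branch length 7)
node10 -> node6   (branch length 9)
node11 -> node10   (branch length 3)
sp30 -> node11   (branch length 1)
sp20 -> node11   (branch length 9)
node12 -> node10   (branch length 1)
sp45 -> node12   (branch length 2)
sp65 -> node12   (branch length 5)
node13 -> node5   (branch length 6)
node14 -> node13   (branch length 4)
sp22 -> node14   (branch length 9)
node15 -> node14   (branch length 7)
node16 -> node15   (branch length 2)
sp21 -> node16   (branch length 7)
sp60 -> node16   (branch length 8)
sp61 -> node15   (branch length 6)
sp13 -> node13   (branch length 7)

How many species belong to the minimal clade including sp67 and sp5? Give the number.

17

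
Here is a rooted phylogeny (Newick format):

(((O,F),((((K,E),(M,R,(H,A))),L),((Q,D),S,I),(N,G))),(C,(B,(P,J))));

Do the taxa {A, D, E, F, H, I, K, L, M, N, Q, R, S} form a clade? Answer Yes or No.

The MRCA of the listed taxa subtends ((O,F),((((K,E),(M,R,(H,A))),L),((Q,D),S,I),(N,G))).
That clade also contains G, O, which are not in the proposed group, so the group is not monophyletic.

No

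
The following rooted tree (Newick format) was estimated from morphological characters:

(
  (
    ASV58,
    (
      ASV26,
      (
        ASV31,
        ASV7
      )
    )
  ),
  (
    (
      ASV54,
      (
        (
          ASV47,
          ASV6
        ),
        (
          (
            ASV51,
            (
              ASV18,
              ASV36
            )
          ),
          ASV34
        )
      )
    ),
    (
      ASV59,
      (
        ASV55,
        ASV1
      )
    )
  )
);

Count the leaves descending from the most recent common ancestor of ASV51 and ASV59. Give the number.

10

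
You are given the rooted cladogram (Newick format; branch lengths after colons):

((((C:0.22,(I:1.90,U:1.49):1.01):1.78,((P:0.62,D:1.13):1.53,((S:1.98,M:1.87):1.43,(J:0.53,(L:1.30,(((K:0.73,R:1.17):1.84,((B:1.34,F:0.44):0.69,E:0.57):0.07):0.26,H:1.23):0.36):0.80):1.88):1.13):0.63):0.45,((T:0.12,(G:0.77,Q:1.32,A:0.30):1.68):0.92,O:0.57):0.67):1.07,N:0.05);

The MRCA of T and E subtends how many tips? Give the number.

20

The MRCA of T and E is the node subtending (((C,(I,U)),((P,D),((S,M),(J,(L,(((K,R),((B,F),E)),H)))))),((T,(G,Q,A)),O)).
That clade contains 20 terminal taxa: A, B, C, D, E, F, G, H, I, J, K, L, M, O, P, Q, R, S, T, U.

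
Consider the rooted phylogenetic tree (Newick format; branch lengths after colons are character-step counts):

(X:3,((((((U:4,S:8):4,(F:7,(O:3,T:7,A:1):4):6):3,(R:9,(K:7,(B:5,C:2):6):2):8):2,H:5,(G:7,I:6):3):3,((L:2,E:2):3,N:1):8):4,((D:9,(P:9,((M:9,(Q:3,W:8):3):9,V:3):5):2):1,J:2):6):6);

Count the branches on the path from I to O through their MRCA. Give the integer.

7

The MRCA of I and O is the node subtending ((((U,S),(F,(O,T,A))),(R,(K,(B,C)))),H,(G,I)).
From I up to that node: 2 branches. From O up to the same node: 5 branches. Total: 2 + 5 = 7.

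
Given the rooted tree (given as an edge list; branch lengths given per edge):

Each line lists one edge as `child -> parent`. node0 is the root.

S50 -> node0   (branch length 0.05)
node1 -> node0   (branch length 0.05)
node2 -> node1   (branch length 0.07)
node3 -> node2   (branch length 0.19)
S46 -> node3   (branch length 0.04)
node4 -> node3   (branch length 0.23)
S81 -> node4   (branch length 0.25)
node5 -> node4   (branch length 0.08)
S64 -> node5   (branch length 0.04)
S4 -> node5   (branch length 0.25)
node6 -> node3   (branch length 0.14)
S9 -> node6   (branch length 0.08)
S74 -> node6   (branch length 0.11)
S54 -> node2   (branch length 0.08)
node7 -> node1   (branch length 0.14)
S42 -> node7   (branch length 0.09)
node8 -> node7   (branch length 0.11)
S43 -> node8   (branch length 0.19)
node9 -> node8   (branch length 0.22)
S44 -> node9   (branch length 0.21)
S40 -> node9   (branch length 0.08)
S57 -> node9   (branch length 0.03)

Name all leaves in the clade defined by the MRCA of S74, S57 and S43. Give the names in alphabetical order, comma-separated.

Tracing S74: it sits inside (S9,S74).
Tracing S57: it sits inside (S44,S40,S57).
Tracing S43: it sits inside (S43,(S44,S40,S57)).
The smallest clade enclosing all 3 is (((S46,(S81,(S64,S4)),(S9,S74)),S54),(S42,(S43,(S44,S40,S57)))); the answer is its 12 terminal taxa in alphabetical order.

S4, S40, S42, S43, S44, S46, S54, S57, S64, S74, S81, S9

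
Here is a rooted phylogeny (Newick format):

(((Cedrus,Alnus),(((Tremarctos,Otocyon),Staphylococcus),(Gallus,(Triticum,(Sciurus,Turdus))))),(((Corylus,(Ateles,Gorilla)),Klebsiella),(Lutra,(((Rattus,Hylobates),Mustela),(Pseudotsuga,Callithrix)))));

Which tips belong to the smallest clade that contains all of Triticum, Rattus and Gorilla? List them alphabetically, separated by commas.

Tracing Triticum: it sits inside (Triticum,(Sciurus,Turdus)).
Tracing Rattus: it sits inside (Rattus,Hylobates).
Tracing Gorilla: it sits inside (Ateles,Gorilla).
The smallest clade enclosing all 3 is the whole tree (their MRCA is the root), so the answer is all 19 tips in alphabetical order.

Alnus, Ateles, Callithrix, Cedrus, Corylus, Gallus, Gorilla, Hylobates, Klebsiella, Lutra, Mustela, Otocyon, Pseudotsuga, Rattus, Sciurus, Staphylococcus, Tremarctos, Triticum, Turdus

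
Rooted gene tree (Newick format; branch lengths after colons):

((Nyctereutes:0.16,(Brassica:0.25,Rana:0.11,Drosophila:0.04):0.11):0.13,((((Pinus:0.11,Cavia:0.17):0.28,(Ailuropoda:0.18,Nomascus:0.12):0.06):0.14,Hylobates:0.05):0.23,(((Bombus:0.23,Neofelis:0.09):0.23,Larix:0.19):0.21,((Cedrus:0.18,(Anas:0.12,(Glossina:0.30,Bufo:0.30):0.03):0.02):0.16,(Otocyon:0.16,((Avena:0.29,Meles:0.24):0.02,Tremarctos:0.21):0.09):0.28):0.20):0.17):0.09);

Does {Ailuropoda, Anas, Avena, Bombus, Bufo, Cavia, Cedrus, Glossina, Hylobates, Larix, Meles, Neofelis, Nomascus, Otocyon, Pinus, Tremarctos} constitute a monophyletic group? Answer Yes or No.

Yes

The most recent common ancestor of these taxa subtends ((((Pinus,Cavia),(Ailuropoda,Nomascus)),Hylobates),(((Bombus,Neofelis),Larix),((Cedrus,(Anas,(Glossina,Bufo))),(Otocyon,((Avena,Meles),Tremarctos))))).
That clade has exactly 16 tips — every listed taxon and nothing else — so the group is monophyletic.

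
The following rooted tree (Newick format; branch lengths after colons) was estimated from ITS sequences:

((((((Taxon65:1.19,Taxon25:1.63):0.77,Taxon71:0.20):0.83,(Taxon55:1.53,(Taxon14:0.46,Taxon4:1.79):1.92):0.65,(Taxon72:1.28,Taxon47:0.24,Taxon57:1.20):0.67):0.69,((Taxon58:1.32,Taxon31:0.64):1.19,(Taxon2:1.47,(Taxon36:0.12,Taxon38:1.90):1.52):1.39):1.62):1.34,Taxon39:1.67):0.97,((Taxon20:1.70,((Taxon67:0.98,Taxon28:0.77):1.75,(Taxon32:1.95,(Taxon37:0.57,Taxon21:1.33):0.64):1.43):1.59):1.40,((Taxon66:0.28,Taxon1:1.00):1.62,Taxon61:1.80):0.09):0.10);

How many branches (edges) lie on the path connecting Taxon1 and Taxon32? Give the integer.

The MRCA of Taxon1 and Taxon32 is the node subtending ((Taxon20,((Taxon67,Taxon28),(Taxon32,(Taxon37,Taxon21)))),((Taxon66,Taxon1),Taxon61)).
From Taxon1 up to that node: 3 branches. From Taxon32 up to the same node: 4 branches. Total: 3 + 4 = 7.

7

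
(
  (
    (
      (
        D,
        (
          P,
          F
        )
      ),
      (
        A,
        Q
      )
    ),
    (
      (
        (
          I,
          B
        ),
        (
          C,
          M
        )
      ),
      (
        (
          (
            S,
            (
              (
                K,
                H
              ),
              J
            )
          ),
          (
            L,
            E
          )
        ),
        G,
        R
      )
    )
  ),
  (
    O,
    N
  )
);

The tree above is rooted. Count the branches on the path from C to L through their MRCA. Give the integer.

The MRCA of C and L is the node subtending (((I,B),(C,M)),(((S,((K,H),J)),(L,E)),G,R)).
From C up to that node: 3 branches. From L up to the same node: 4 branches. Total: 3 + 4 = 7.

7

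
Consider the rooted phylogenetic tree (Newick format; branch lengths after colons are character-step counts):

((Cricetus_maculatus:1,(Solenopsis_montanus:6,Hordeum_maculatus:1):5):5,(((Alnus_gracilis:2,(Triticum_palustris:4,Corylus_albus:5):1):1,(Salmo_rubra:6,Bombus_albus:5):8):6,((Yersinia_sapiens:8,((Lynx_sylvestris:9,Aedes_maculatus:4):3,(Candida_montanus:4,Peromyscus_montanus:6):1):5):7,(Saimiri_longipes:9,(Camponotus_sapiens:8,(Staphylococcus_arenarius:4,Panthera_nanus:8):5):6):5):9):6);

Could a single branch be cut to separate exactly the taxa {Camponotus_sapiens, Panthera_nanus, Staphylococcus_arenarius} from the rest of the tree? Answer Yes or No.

The most recent common ancestor of these taxa subtends (Camponotus_sapiens,(Staphylococcus_arenarius,Panthera_nanus)).
That clade has exactly 3 tips — every listed taxon and nothing else — so the group is monophyletic.

Yes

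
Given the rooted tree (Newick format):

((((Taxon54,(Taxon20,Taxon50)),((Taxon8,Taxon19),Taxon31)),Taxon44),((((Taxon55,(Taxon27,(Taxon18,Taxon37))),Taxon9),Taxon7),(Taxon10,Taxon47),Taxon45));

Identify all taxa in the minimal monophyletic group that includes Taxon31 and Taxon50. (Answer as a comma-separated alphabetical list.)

Taxon19, Taxon20, Taxon31, Taxon50, Taxon54, Taxon8

Tracing Taxon31: it sits inside ((Taxon8,Taxon19),Taxon31).
Tracing Taxon50: it sits inside (Taxon20,Taxon50).
The smallest clade enclosing both is ((Taxon54,(Taxon20,Taxon50)),((Taxon8,Taxon19),Taxon31)); the answer is its 6 terminal taxa in alphabetical order.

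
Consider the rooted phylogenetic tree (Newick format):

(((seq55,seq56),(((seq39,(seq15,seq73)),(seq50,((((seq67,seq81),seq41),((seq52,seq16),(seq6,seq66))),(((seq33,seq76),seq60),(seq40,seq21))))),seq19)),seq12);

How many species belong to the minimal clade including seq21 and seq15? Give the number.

The MRCA of seq21 and seq15 is the node subtending ((seq39,(seq15,seq73)),(seq50,((((seq67,seq81),seq41),((seq52,seq16),(seq6,seq66))),(((seq33,seq76),seq60),(seq40,seq21))))).
That clade contains 16 terminal taxa: seq15, seq16, seq21, seq33, seq39, seq40, seq41, seq50, seq52, seq6, seq60, seq66, seq67, seq73, seq76, seq81.

16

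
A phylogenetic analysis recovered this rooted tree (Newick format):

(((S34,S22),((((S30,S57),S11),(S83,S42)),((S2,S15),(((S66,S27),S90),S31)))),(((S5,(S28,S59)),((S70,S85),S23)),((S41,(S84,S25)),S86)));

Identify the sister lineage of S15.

S2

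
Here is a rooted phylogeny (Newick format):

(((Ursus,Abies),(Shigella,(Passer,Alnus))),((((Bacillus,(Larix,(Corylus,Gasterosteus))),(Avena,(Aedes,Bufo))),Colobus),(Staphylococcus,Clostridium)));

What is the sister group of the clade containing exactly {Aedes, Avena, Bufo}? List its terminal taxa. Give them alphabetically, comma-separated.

The clade containing exactly {Aedes, Avena, Bufo} attaches to the tree at the node subtending ((Bacillus,(Larix,(Corylus,Gasterosteus))),(Avena,(Aedes,Bufo))).
The other lineage descending from that same node — the sister group — is (Bacillus,(Larix,(Corylus,Gasterosteus))); its 4 tips in alphabetical order are the answer.

Bacillus, Corylus, Gasterosteus, Larix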